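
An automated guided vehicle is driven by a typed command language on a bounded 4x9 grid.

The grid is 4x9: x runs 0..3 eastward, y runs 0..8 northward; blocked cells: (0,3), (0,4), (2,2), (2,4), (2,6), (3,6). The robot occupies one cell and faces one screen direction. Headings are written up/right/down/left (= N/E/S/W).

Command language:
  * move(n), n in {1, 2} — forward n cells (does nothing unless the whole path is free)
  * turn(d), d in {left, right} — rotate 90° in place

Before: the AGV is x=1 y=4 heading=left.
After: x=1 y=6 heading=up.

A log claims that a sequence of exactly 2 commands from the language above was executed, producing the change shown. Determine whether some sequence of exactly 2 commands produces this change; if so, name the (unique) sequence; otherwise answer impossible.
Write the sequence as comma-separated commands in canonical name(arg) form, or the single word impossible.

key: position moved to (1,6) AND the heading swung to N — translation plus rotation needed
begin: x=1 y=4 heading=left
t=1 turn(right) ⇒ x=1 y=4 heading=up
t=2 move(2) ⇒ x=1 y=6 heading=up
no other 2-command option fits: unique.

turn(right), move(2)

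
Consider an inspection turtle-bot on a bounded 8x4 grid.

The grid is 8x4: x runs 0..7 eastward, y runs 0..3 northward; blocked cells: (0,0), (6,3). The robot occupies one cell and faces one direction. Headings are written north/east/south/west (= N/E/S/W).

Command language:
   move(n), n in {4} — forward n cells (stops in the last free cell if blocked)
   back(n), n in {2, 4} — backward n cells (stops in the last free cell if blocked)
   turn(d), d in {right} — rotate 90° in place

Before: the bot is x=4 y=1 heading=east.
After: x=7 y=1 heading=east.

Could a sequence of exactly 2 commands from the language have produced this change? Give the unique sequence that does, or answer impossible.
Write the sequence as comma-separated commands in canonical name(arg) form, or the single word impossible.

key: the first move(4) runs into the grid edge before its full distance
begin: x=4 y=1 heading=east
step 1 (move(4)): x=7 y=1 heading=east
step 2 (move(4)): x=7 y=1 heading=east
no other 2-command option fits: unique.

move(4), move(4)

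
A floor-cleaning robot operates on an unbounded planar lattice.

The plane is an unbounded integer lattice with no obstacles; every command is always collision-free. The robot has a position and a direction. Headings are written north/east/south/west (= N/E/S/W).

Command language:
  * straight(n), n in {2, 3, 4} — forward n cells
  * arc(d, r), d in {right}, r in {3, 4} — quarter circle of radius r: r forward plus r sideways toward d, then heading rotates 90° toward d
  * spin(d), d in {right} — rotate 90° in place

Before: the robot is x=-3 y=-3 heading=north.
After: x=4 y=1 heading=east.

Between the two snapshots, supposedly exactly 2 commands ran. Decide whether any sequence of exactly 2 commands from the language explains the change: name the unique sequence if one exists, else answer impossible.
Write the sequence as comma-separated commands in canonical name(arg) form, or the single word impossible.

arc(right, 4), straight(3)

key: running straight(3) before arc(right, 4) would end elsewhere — order is forced
from: x=-3 y=-3 heading=north
t=1 arc(right, 4) ⇒ x=1 y=1 heading=east
t=2 straight(3) ⇒ x=4 y=1 heading=east
all 36 alternatives checked — unique.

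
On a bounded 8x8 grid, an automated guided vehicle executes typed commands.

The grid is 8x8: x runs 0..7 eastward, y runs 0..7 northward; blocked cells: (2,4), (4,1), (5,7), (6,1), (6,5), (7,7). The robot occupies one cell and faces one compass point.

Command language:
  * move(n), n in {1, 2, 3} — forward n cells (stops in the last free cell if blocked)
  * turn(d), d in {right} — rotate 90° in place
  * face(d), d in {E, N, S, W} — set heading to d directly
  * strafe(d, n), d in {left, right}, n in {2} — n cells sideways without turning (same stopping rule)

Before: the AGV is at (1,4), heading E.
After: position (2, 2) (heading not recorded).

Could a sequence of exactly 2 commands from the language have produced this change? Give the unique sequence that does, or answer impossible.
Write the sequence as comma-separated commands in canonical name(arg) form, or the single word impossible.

key: order matters: swapping strafe(right, 2) and move(1) lands elsewhere
t0: at (1,4), heading E
step 1 (strafe(right, 2)): at (1,2), heading E
step 2 (move(1)): at (2,2), heading E
no other 2-command option fits: unique.

strafe(right, 2), move(1)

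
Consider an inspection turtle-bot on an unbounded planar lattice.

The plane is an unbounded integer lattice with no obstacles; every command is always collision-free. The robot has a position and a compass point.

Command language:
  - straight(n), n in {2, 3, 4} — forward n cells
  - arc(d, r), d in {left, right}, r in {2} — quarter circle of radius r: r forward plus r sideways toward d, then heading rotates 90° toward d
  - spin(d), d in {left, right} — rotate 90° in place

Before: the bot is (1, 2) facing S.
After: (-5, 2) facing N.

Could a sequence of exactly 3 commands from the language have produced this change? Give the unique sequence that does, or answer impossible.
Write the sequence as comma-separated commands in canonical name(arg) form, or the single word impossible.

key: position moved to (-5,2) AND the heading swung to N — translation plus rotation needed
t0: (1, 2) facing S
step 1 (arc(right, 2)): (-1, 0) facing W
step 2 (straight(2)): (-3, 0) facing W
step 3 (arc(right, 2)): (-5, 2) facing N
no rival 3-sequence matches.

arc(right, 2), straight(2), arc(right, 2)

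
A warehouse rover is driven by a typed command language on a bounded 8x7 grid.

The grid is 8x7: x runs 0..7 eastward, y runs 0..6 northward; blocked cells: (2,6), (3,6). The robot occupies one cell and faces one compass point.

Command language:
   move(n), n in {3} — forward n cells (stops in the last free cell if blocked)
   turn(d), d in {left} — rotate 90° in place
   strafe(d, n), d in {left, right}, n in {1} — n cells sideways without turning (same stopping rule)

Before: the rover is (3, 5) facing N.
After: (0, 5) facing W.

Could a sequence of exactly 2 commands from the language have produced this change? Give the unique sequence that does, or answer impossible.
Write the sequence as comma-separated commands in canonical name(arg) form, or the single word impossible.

key: order matters: swapping turn(left) and move(3) lands elsewhere
begin: (3, 5) facing N
[1] after turn(left): (3, 5) facing W
[2] after move(3): (0, 5) facing W
no other 2-command option fits: unique.

turn(left), move(3)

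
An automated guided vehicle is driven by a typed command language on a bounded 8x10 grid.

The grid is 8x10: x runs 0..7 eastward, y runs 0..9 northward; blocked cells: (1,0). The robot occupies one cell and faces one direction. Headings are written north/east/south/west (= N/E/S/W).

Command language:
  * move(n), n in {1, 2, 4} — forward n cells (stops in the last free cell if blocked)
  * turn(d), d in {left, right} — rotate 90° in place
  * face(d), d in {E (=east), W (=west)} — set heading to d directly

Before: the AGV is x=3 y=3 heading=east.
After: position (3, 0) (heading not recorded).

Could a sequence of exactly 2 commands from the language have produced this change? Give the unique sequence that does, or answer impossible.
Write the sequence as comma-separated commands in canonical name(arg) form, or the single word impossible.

key: running move(4) before turn(right) would end elsewhere — order is forced
t0: x=3 y=3 heading=east
[1] after turn(right): x=3 y=3 heading=south
[2] after move(4): x=3 y=0 heading=south
no rival 2-sequence matches.

turn(right), move(4)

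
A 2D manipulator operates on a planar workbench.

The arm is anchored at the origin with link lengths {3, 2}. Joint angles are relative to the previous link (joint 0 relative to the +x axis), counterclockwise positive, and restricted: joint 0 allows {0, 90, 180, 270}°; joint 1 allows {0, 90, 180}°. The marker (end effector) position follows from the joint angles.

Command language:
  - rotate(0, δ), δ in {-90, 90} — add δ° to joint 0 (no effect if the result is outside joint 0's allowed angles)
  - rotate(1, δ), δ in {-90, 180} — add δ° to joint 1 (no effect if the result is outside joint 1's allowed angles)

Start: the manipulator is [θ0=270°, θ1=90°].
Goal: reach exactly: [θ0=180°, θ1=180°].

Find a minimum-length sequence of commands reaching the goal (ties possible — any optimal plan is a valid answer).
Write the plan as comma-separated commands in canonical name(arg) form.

rotate(1, -90), rotate(0, -90), rotate(1, 180)

start: [θ0=270°, θ1=90°]
1. rotate(1, -90) → [θ0=270°, θ1=0°]
2. rotate(0, -90) → [θ0=180°, θ1=0°]
3. rotate(1, 180) → [θ0=180°, θ1=180°]
no 2-step plan works, so 3 is optimal.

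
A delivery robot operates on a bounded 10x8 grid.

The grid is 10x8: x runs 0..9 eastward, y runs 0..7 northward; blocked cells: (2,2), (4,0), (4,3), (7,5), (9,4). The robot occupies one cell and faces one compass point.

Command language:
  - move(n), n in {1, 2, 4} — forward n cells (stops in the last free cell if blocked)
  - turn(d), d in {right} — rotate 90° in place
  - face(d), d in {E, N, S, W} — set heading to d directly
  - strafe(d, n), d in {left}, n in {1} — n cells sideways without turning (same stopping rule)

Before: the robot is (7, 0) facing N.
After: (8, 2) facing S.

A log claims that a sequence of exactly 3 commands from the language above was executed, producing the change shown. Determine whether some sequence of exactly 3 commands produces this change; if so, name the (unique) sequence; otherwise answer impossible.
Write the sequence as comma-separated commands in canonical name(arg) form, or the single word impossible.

key: cell and facing (now S) both changed — the 3 commands mix motion and turning
initial: (7, 0) facing N
[1] after move(2): (7, 2) facing N
[2] after face(S): (7, 2) facing S
[3] after strafe(left, 1): (8, 2) facing S
no rival 3-sequence matches.

move(2), face(S), strafe(left, 1)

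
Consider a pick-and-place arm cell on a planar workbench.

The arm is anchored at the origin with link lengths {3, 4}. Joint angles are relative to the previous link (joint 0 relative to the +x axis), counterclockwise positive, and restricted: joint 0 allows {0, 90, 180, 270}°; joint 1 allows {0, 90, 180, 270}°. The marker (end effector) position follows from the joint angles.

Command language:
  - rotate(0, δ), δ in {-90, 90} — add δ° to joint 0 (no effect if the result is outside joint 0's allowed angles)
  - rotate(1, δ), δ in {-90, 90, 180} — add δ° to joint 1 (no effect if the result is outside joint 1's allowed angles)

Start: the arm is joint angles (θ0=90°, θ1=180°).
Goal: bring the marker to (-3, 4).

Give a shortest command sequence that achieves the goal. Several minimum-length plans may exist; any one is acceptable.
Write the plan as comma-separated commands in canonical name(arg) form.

rotate(1, 90), rotate(0, 90)

t0: joint angles (θ0=90°, θ1=180°)
1. rotate(1, 90) → joint angles (θ0=90°, θ1=270°)
2. rotate(0, 90) → joint angles (θ0=180°, θ1=270°)
minimal: 2 command(s), checked below 2.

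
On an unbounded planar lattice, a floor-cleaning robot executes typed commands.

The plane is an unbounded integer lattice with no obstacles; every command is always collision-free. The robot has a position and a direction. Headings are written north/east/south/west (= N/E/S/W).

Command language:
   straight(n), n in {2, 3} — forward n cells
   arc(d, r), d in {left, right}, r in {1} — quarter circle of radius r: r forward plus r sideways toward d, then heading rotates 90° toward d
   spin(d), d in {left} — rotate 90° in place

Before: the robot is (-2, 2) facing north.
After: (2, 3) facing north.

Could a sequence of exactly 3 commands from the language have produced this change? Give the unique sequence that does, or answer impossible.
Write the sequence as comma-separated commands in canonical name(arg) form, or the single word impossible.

arc(right, 1), straight(3), spin(left)

key: heading stays N — rotations cancel among the 3 commands
from: (-2, 2) facing north
step 1 (arc(right, 1)): (-1, 3) facing east
step 2 (straight(3)): (2, 3) facing east
step 3 (spin(left)): (2, 3) facing north
all 125 alternatives checked — unique.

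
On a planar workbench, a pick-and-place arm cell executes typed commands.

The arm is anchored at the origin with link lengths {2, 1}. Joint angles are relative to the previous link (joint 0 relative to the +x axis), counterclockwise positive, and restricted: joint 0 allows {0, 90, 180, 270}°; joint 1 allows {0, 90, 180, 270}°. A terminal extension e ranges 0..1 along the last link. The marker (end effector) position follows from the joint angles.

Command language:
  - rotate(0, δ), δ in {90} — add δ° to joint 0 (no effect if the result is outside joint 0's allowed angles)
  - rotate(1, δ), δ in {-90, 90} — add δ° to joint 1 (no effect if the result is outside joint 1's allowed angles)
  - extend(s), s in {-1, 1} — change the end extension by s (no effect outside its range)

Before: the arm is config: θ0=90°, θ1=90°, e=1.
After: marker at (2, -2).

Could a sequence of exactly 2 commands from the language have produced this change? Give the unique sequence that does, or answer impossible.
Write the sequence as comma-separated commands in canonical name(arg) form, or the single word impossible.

t0: config: θ0=90°, θ1=90°, e=1
1. rotate(0, 90) → config: θ0=180°, θ1=90°, e=1
2. rotate(0, 90) → config: θ0=270°, θ1=90°, e=1
all 25 alternatives checked — unique.

rotate(0, 90), rotate(0, 90)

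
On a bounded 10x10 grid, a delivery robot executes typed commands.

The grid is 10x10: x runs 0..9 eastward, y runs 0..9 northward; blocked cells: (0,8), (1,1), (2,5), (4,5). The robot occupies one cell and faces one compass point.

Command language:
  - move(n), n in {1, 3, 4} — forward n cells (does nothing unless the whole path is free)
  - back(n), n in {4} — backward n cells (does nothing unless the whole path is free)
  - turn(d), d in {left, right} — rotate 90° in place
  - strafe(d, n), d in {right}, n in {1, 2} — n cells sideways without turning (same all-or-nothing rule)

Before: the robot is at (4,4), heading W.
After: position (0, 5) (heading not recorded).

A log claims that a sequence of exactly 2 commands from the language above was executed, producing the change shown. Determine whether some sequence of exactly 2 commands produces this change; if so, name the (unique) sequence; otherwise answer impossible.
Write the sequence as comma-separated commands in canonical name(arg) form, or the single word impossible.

move(4), strafe(right, 1)

key: order matters: swapping move(4) and strafe(right, 1) lands elsewhere
from: at (4,4), heading W
[1] after move(4): at (0,4), heading W
[2] after strafe(right, 1): at (0,5), heading W
uniquely the one of 64 2-step routes that fits.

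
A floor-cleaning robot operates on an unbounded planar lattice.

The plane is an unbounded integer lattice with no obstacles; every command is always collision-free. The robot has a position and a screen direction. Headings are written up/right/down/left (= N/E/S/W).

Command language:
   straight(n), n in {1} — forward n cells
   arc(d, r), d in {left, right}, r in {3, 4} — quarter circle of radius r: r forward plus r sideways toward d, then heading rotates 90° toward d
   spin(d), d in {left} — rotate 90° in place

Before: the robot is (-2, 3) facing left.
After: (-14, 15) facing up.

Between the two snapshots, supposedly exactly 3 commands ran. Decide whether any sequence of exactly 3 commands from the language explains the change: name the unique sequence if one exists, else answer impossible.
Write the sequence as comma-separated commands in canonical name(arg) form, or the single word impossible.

arc(right, 4), arc(left, 4), arc(right, 4)

key: position moved to (-14,15) AND the heading swung to N — translation plus rotation needed
from: (-2, 3) facing left
t=1 arc(right, 4) ⇒ (-6, 7) facing up
t=2 arc(left, 4) ⇒ (-10, 11) facing left
t=3 arc(right, 4) ⇒ (-14, 15) facing up
all 216 alternatives checked — unique.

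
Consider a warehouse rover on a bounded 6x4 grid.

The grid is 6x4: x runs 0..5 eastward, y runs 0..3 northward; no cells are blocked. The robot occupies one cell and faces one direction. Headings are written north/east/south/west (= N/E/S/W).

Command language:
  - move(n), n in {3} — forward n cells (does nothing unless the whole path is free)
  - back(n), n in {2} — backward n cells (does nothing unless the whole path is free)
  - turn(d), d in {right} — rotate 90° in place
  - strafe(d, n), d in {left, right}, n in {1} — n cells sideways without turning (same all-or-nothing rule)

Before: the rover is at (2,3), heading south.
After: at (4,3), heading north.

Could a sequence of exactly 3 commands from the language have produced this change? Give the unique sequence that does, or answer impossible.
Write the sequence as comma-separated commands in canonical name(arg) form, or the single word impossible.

key: position moved to (4,3) AND the heading swung to N — translation plus rotation needed
initial: at (2,3), heading south
1. turn(right) → at (2,3), heading west
2. back(2) → at (4,3), heading west
3. turn(right) → at (4,3), heading north
no rival 3-sequence matches.

turn(right), back(2), turn(right)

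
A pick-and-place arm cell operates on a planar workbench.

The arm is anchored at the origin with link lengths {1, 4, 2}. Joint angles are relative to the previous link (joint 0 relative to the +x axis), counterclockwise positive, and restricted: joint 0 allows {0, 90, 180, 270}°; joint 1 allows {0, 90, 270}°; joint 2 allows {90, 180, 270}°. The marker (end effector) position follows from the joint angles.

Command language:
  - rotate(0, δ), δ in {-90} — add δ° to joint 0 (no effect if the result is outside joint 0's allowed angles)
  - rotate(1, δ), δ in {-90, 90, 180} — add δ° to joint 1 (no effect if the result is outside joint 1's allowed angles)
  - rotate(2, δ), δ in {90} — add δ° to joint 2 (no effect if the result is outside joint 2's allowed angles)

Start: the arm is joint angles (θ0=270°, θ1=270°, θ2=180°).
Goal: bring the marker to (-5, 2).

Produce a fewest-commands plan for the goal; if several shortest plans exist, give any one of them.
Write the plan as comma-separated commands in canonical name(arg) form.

from: joint angles (θ0=270°, θ1=270°, θ2=180°)
1. rotate(2, 90) → joint angles (θ0=270°, θ1=270°, θ2=270°)
2. rotate(0, -90) → joint angles (θ0=180°, θ1=270°, θ2=270°)
3. rotate(1, 90) → joint angles (θ0=180°, θ1=0°, θ2=270°)
shorter routes all fall short; 3 is best.

rotate(2, 90), rotate(0, -90), rotate(1, 90)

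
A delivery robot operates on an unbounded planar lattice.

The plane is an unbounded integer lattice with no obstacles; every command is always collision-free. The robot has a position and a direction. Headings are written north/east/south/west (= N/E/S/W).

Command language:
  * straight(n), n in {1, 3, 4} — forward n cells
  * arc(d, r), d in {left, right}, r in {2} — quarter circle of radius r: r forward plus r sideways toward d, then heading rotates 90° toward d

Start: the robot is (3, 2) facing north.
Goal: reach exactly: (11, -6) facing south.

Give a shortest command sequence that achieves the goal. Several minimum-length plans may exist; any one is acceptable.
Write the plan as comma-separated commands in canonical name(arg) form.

arc(right, 2), straight(4), arc(right, 2), straight(4), straight(4)

start: (3, 2) facing north
[1] after arc(right, 2): (5, 4) facing east
[2] after straight(4): (9, 4) facing east
[3] after arc(right, 2): (11, 2) facing south
[4] after straight(4): (11, -2) facing south
[5] after straight(4): (11, -6) facing south
nothing shorter than 5 reaches the goal.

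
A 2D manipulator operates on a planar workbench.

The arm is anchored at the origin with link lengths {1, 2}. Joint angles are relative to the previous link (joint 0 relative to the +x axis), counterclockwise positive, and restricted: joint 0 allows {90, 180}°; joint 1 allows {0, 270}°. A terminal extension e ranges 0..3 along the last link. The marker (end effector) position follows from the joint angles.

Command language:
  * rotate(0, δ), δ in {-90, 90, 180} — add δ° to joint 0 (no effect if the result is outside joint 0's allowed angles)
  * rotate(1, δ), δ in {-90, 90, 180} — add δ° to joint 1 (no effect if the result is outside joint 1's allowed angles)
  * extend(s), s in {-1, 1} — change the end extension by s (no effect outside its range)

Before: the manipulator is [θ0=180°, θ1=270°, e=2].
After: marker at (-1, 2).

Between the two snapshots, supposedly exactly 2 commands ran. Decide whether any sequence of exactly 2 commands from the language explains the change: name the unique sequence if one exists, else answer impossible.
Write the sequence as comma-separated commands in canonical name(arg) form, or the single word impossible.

from: [θ0=180°, θ1=270°, e=2]
t=1 extend(-1) ⇒ [θ0=180°, θ1=270°, e=1]
t=2 extend(-1) ⇒ [θ0=180°, θ1=270°, e=0]
no other 2-command option fits: unique.

extend(-1), extend(-1)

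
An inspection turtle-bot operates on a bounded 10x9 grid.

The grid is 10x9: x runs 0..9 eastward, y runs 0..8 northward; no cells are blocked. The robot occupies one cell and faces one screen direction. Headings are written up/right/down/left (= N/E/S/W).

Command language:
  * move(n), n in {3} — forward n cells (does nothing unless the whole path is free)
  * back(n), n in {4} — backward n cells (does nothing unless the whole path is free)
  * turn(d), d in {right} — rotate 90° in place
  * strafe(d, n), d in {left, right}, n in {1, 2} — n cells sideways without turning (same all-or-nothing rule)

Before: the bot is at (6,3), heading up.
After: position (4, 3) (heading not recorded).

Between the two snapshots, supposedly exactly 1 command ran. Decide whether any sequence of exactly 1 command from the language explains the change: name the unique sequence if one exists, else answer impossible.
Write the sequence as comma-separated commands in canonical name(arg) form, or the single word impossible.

strafe(left, 2)

t0: at (6,3), heading up
[1] after strafe(left, 2): at (4,3), heading up
all 7 alternatives checked — unique.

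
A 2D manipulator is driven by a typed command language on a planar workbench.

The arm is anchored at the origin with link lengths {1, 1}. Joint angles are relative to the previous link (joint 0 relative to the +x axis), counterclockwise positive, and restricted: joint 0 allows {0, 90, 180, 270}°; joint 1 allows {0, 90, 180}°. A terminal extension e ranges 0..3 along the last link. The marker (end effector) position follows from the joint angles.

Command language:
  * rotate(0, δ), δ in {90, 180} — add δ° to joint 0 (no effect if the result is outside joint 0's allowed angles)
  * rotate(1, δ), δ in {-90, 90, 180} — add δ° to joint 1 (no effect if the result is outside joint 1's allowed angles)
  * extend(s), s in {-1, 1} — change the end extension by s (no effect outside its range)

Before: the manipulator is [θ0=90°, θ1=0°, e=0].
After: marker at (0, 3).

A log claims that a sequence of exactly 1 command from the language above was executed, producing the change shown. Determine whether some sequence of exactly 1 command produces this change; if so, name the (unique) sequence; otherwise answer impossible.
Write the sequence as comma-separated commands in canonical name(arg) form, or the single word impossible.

initial: [θ0=90°, θ1=0°, e=0]
step 1 (extend(1)): [θ0=90°, θ1=0°, e=1]
no other 1-command option fits: unique.

extend(1)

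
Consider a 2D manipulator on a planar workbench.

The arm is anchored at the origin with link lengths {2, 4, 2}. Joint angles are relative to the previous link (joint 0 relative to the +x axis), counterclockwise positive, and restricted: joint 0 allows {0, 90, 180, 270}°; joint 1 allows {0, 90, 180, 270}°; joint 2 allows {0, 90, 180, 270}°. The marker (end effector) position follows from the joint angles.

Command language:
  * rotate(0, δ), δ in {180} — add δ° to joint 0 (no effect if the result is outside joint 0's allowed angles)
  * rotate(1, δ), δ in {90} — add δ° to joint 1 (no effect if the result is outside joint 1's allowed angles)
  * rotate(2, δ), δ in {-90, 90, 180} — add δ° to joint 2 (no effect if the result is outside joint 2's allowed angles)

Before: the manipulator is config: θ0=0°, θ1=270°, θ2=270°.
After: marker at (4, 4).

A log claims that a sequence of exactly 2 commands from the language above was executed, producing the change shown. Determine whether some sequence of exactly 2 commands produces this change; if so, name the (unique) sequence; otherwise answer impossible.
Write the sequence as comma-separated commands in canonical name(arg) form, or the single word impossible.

t0: config: θ0=0°, θ1=270°, θ2=270°
[1] after rotate(1, 90): config: θ0=0°, θ1=0°, θ2=270°
[2] after rotate(1, 90): config: θ0=0°, θ1=90°, θ2=270°
uniquely the one of 25 2-step routes that fits.

rotate(1, 90), rotate(1, 90)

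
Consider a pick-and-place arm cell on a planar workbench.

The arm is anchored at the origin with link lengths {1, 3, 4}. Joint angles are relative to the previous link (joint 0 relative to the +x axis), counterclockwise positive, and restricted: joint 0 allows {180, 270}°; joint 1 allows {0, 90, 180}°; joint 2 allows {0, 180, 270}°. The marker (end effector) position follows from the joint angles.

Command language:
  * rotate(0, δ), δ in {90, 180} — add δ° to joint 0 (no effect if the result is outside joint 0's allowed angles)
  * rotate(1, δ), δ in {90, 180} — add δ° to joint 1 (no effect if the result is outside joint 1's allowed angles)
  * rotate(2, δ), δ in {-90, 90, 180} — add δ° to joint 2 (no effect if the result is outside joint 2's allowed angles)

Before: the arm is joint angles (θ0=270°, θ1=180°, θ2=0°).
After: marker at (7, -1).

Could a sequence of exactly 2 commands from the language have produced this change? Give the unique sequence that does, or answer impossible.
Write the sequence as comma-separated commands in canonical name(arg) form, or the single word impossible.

rotate(1, 180), rotate(1, 90)

key: order matters: swapping rotate(1, 180) and rotate(1, 90) lands elsewhere
t0: joint angles (θ0=270°, θ1=180°, θ2=0°)
step 1 (rotate(1, 180)): joint angles (θ0=270°, θ1=0°, θ2=0°)
step 2 (rotate(1, 90)): joint angles (θ0=270°, θ1=90°, θ2=0°)
no rival 2-sequence matches.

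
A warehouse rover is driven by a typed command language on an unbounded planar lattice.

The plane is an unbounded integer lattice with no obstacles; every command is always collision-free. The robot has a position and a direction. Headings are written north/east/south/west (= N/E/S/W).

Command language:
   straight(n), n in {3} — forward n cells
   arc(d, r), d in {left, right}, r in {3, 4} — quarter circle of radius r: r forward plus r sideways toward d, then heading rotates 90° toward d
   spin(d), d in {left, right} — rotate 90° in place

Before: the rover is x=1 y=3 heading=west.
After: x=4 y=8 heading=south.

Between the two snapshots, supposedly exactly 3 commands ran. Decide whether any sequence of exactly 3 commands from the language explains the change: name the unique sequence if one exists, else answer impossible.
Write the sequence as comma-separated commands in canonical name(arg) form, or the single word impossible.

arc(right, 4), arc(right, 4), arc(right, 3)

key: running arc(right, 3) before arc(right, 4) would end elsewhere — order is forced
t0: x=1 y=3 heading=west
[1] after arc(right, 4): x=-3 y=7 heading=north
[2] after arc(right, 4): x=1 y=11 heading=east
[3] after arc(right, 3): x=4 y=8 heading=south
no rival 3-sequence matches.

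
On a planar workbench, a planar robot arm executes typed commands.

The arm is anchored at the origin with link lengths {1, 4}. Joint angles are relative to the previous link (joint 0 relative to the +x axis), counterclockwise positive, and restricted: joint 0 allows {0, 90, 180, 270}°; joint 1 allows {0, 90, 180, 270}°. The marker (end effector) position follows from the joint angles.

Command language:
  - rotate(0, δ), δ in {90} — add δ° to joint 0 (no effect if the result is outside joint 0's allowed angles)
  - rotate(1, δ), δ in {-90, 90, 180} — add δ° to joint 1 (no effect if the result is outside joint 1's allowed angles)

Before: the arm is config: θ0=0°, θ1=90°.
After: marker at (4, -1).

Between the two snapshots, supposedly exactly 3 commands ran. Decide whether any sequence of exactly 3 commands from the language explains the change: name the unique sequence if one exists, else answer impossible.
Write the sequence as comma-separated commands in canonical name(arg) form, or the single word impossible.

rotate(0, 90), rotate(0, 90), rotate(0, 90)

from: config: θ0=0°, θ1=90°
step 1 (rotate(0, 90)): config: θ0=90°, θ1=90°
step 2 (rotate(0, 90)): config: θ0=180°, θ1=90°
step 3 (rotate(0, 90)): config: θ0=270°, θ1=90°
no other 3-command option fits: unique.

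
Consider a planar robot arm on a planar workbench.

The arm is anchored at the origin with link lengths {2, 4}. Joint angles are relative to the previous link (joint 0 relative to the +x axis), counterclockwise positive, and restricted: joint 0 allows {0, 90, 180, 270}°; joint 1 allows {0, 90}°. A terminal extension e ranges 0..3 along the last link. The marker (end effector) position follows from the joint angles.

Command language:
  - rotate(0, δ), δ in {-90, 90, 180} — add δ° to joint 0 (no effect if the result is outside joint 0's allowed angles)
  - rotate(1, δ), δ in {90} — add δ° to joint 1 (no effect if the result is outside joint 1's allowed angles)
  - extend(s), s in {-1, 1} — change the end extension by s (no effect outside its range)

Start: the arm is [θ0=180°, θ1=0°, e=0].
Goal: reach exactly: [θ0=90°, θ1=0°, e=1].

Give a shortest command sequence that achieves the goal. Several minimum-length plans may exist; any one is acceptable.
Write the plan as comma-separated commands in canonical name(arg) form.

rotate(0, -90), extend(1)

begin: [θ0=180°, θ1=0°, e=0]
step 1 (rotate(0, -90)): [θ0=90°, θ1=0°, e=0]
step 2 (extend(1)): [θ0=90°, θ1=0°, e=1]
no 1-step plan works, so 2 is optimal.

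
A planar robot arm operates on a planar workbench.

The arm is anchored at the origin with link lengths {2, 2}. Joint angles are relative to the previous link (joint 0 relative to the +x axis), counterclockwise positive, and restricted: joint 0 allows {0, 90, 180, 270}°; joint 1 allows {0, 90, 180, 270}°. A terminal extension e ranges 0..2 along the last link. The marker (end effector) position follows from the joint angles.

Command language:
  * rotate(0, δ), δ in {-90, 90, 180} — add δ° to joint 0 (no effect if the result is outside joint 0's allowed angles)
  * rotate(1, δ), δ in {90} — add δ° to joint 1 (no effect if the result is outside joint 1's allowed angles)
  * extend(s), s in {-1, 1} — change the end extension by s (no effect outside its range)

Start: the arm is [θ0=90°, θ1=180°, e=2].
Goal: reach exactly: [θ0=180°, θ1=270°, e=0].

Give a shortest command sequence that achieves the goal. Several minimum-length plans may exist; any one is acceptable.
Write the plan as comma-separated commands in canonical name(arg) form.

extend(-1), extend(-1), rotate(0, 90), rotate(1, 90)

begin: [θ0=90°, θ1=180°, e=2]
t=1 extend(-1) ⇒ [θ0=90°, θ1=180°, e=1]
t=2 extend(-1) ⇒ [θ0=90°, θ1=180°, e=0]
t=3 rotate(0, 90) ⇒ [θ0=180°, θ1=180°, e=0]
t=4 rotate(1, 90) ⇒ [θ0=180°, θ1=270°, e=0]
no 3-step plan works, so 4 is optimal.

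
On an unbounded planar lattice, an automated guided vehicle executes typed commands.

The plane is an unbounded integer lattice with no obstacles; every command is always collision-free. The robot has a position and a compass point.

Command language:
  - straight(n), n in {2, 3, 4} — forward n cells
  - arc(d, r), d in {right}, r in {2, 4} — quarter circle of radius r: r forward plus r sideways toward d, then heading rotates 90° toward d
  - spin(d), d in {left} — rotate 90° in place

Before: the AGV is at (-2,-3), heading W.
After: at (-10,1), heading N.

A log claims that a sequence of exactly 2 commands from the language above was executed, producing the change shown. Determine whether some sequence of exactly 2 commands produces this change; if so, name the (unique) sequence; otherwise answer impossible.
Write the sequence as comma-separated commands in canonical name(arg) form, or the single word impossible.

key: cell and facing (now N) both changed — the 2 commands mix motion and turning
begin: at (-2,-3), heading W
step 1 (straight(4)): at (-6,-3), heading W
step 2 (arc(right, 4)): at (-10,1), heading N
no rival 2-sequence matches.

straight(4), arc(right, 4)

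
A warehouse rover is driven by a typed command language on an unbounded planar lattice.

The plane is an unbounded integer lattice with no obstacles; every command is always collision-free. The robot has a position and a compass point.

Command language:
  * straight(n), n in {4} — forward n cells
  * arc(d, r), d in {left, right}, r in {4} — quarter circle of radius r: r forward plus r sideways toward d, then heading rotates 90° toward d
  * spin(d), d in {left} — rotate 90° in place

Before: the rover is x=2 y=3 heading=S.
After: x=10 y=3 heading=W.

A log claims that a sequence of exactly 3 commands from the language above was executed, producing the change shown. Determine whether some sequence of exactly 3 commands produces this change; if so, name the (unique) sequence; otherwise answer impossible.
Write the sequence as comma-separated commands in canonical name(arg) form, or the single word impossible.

key: running spin(left) before arc(left, 4) would end elsewhere — order is forced
begin: x=2 y=3 heading=S
1. arc(left, 4) → x=6 y=-1 heading=E
2. arc(left, 4) → x=10 y=3 heading=N
3. spin(left) → x=10 y=3 heading=W
no rival 3-sequence matches.

arc(left, 4), arc(left, 4), spin(left)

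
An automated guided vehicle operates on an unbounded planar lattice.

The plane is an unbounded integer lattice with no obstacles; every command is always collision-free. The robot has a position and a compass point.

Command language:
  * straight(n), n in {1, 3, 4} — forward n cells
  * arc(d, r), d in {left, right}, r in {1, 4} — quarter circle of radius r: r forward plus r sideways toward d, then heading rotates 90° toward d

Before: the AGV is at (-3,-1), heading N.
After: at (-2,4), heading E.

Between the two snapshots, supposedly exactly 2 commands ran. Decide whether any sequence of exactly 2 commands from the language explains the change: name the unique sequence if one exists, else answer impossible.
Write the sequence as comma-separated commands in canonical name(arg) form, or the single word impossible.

straight(4), arc(right, 1)

key: cell and facing (now E) both changed — the 2 commands mix motion and turning
t0: at (-3,-1), heading N
1. straight(4) → at (-3,3), heading N
2. arc(right, 1) → at (-2,4), heading E
all 49 alternatives checked — unique.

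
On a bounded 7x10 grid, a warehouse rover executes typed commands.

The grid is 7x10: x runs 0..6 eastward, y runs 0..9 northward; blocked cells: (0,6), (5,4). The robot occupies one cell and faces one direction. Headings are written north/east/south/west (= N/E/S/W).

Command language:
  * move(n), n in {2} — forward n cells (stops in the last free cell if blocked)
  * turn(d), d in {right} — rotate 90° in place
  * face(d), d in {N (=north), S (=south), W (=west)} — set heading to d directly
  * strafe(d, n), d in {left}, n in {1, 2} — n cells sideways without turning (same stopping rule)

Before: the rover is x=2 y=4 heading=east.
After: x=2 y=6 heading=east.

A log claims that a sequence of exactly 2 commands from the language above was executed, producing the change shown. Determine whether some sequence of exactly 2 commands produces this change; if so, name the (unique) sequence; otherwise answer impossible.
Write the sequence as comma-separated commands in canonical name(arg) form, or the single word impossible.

key: still facing E at the end — nothing in the sequence rotates
start: x=2 y=4 heading=east
[1] after strafe(left, 1): x=2 y=5 heading=east
[2] after strafe(left, 1): x=2 y=6 heading=east
no rival 2-sequence matches.

strafe(left, 1), strafe(left, 1)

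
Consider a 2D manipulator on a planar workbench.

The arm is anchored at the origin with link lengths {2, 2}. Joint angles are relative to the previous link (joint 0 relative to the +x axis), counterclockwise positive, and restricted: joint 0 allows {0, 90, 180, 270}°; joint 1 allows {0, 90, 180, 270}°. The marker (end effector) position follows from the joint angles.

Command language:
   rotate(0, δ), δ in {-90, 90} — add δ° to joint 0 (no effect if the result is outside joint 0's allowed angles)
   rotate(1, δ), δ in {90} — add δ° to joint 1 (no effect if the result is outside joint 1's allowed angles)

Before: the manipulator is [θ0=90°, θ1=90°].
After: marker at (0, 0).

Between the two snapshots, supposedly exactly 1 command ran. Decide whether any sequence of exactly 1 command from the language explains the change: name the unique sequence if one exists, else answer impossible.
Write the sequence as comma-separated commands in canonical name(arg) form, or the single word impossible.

from: [θ0=90°, θ1=90°]
t=1 rotate(1, 90) ⇒ [θ0=90°, θ1=180°]
no other 1-command option fits: unique.

rotate(1, 90)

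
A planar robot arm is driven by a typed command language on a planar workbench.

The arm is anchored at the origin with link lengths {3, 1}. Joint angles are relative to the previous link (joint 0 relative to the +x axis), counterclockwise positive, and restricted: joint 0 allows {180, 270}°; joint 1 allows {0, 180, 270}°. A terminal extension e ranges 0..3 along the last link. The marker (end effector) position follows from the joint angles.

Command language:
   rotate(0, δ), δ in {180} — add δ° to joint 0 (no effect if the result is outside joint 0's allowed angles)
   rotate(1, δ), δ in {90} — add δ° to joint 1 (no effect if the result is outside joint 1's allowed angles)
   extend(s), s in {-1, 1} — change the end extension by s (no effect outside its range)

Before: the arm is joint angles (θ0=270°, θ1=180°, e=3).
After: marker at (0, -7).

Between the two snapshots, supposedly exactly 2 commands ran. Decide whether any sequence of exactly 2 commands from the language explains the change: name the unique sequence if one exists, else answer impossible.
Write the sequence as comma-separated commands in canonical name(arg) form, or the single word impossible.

start: joint angles (θ0=270°, θ1=180°, e=3)
[1] after rotate(1, 90): joint angles (θ0=270°, θ1=270°, e=3)
[2] after rotate(1, 90): joint angles (θ0=270°, θ1=0°, e=3)
uniquely the one of 16 2-step routes that fits.

rotate(1, 90), rotate(1, 90)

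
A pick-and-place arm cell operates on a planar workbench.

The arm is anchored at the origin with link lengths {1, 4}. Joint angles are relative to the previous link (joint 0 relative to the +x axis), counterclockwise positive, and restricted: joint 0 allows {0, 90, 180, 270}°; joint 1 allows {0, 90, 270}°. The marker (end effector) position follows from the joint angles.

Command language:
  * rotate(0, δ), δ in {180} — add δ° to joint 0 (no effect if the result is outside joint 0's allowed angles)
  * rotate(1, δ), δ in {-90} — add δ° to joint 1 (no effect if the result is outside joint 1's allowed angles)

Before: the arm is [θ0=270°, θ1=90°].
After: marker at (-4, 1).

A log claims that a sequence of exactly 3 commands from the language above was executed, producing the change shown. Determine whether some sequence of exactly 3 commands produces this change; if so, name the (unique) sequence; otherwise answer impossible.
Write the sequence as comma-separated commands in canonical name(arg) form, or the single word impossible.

rotate(0, 180), rotate(0, 180), rotate(0, 180)

t0: [θ0=270°, θ1=90°]
1. rotate(0, 180) → [θ0=90°, θ1=90°]
2. rotate(0, 180) → [θ0=270°, θ1=90°]
3. rotate(0, 180) → [θ0=90°, θ1=90°]
no other 3-command option fits: unique.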